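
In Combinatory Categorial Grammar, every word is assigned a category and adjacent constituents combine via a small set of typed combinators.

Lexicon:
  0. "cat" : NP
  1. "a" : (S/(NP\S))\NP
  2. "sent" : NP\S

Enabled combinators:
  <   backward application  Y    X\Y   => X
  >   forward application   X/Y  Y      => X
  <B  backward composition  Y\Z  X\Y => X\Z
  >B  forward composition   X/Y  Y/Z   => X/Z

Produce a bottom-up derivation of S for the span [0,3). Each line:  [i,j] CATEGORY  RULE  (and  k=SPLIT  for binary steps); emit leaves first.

[0,1] NP  lex  "cat"
[1,2] (S/(NP\S))\NP  lex  "a"
[0,2] S/(NP\S)  <  k=1
[2,3] NP\S  lex  "sent"
[0,3] S  >  k=2

[0,3] S   >
  [0,2] S/(NP\S)   <
    [0,1] "cat" : NP
    [1,2] "a" : (S/(NP\S))\NP
  [2,3] "sent" : NP\S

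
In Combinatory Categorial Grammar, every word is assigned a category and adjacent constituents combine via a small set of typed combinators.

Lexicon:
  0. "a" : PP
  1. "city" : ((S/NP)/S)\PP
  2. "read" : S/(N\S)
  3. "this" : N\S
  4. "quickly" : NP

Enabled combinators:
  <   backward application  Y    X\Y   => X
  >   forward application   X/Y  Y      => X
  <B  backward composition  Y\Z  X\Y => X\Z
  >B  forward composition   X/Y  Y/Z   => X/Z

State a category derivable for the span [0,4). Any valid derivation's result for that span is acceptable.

[0,5] S   >
  [0,4] S/NP   >
    [0,2] (S/NP)/S   <
      [0,1] "a" : PP
      [1,2] "city" : ((S/NP)/S)\PP
    [2,4] S   >
      [2,3] "read" : S/(N\S)
      [3,4] "this" : N\S
  [4,5] "quickly" : NP

S/NP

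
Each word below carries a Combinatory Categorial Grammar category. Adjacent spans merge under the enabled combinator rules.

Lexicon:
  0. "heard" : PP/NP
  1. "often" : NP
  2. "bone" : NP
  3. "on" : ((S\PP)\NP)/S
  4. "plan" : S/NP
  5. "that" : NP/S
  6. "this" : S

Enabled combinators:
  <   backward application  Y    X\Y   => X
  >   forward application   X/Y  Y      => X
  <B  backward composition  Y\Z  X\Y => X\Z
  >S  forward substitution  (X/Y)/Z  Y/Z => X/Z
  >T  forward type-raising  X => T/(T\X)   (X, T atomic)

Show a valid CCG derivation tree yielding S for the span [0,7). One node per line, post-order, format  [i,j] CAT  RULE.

[0,1] PP/NP  lex  "heard"
[1,2] NP  lex  "often"
[0,2] PP  >  k=1
[2,3] NP  lex  "bone"
[3,4] ((S\PP)\NP)/S  lex  "on"
[4,5] S/NP  lex  "plan"
[5,6] NP/S  lex  "that"
[6,7] S  lex  "this"
[5,7] NP  >  k=6
[4,7] S  >  k=5
[3,7] (S\PP)\NP  >  k=4
[2,7] S\PP  <  k=3
[0,7] S  <  k=2

[0,7] S   <
  [0,2] PP   >
    [0,1] "heard" : PP/NP
    [1,2] "often" : NP
  [2,7] S\PP   <
    [2,3] "bone" : NP
    [3,7] (S\PP)\NP   >
      [3,4] "on" : ((S\PP)\NP)/S
      [4,7] S   >
        [4,5] "plan" : S/NP
        [5,7] NP   >
          [5,6] "that" : NP/S
          [6,7] "this" : S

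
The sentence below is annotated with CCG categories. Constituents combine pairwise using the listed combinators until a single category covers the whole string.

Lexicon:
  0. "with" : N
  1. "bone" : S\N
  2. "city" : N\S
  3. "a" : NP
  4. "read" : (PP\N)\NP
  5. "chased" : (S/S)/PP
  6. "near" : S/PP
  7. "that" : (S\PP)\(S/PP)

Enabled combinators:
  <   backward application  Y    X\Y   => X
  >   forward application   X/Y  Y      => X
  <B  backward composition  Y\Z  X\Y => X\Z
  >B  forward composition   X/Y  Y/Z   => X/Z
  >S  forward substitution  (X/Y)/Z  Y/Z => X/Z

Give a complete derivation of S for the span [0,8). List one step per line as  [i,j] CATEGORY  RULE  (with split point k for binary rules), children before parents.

[0,8] S   <
  [0,3] N   <
    [0,2] S   <
      [0,1] "with" : N
      [1,2] "bone" : S\N
    [2,3] "city" : N\S
  [3,8] S\N   <B
    [3,5] PP\N   <
      [3,4] "a" : NP
      [4,5] "read" : (PP\N)\NP
    [5,8] S\PP   <
      [5,7] S/PP   >S
        [5,6] "chased" : (S/S)/PP
        [6,7] "near" : S/PP
      [7,8] "that" : (S\PP)\(S/PP)

[0,1] N  lex  "with"
[1,2] S\N  lex  "bone"
[0,2] S  <  k=1
[2,3] N\S  lex  "city"
[0,3] N  <  k=2
[3,4] NP  lex  "a"
[4,5] (PP\N)\NP  lex  "read"
[3,5] PP\N  <  k=4
[5,6] (S/S)/PP  lex  "chased"
[6,7] S/PP  lex  "near"
[5,7] S/PP  >S  k=6
[7,8] (S\PP)\(S/PP)  lex  "that"
[5,8] S\PP  <  k=7
[3,8] S\N  <B  k=5
[0,8] S  <  k=3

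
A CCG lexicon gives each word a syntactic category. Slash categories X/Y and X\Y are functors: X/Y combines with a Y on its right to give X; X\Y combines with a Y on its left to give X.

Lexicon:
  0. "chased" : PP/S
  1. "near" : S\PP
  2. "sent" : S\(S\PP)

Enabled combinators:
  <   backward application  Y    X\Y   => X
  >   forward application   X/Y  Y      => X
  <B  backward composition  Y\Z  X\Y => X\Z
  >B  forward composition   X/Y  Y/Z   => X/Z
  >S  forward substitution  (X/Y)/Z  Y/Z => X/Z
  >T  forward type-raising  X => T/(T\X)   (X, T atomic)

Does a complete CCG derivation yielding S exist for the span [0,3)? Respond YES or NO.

PP/S S\PP S\(S\PP)
CKY chart[0,3] = {N/(N\PP), NP/(NP\PP), PP, PP/(PP\PP), PP/(S\S), S/(S\PP)}; S ∉ chart

NO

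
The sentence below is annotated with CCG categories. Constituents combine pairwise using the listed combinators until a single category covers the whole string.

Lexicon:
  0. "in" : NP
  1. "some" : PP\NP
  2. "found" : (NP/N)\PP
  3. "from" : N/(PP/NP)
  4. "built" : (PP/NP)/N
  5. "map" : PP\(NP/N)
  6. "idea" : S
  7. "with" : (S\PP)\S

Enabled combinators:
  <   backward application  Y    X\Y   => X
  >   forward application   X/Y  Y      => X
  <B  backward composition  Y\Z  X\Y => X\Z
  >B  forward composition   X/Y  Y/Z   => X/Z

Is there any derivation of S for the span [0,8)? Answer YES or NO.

YES

[0,8] S   <
  [0,6] PP   <
    [0,5] NP/N   >B
      [0,3] NP/N   <
        [0,2] PP   <
          [0,1] "in" : NP
          [1,2] "some" : PP\NP
        [2,3] "found" : (NP/N)\PP
      [3,5] N/N   >B
        [3,4] "from" : N/(PP/NP)
        [4,5] "built" : (PP/NP)/N
    [5,6] "map" : PP\(NP/N)
  [6,8] S\PP   <
    [6,7] "idea" : S
    [7,8] "with" : (S\PP)\S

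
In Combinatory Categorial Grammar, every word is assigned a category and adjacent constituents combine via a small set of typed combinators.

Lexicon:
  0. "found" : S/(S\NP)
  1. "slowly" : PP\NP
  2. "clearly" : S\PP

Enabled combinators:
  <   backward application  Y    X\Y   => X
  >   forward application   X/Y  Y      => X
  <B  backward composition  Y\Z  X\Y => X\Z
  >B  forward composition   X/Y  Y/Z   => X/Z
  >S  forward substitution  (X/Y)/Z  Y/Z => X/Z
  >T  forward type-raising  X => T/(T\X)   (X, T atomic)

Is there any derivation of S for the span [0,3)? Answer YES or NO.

YES

[0,3] S   >
  [0,1] "found" : S/(S\NP)
  [1,3] S\NP   <B
    [1,2] "slowly" : PP\NP
    [2,3] "clearly" : S\PP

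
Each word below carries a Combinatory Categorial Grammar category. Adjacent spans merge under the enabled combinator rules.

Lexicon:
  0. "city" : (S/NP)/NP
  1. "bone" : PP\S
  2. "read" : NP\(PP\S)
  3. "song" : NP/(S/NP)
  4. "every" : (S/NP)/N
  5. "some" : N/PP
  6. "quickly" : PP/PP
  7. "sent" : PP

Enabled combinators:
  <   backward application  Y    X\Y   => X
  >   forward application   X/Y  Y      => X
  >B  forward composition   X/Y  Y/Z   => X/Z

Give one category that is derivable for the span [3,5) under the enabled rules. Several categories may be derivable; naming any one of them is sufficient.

NP/N

[0,8] S   >
  [0,3] S/NP   >
    [0,1] "city" : (S/NP)/NP
    [1,3] NP   <
      [1,2] "bone" : PP\S
      [2,3] "read" : NP\(PP\S)
  [3,8] NP   >
    [3,5] NP/N   >B
      [3,4] "song" : NP/(S/NP)
      [4,5] "every" : (S/NP)/N
    [5,8] N   >
      [5,7] N/PP   >B
        [5,6] "some" : N/PP
        [6,7] "quickly" : PP/PP
      [7,8] "sent" : PP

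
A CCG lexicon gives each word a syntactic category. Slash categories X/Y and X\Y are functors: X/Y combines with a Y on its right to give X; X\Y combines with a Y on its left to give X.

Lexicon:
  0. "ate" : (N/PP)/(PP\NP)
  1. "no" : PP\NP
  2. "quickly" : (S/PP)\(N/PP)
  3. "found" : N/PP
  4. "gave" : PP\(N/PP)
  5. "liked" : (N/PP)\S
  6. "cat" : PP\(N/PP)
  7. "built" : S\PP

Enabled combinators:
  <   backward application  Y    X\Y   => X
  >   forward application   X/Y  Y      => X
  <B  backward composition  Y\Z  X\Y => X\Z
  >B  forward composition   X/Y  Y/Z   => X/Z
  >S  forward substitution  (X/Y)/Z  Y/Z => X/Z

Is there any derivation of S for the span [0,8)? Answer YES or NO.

[0,8] S   <
  [0,7] PP   <
    [0,5] S   >
      [0,3] S/PP   <
        [0,2] N/PP   >
          [0,1] "ate" : (N/PP)/(PP\NP)
          [1,2] "no" : PP\NP
        [2,3] "quickly" : (S/PP)\(N/PP)
      [3,5] PP   <
        [3,4] "found" : N/PP
        [4,5] "gave" : PP\(N/PP)
    [5,7] PP\S   <B
      [5,6] "liked" : (N/PP)\S
      [6,7] "cat" : PP\(N/PP)
  [7,8] "built" : S\PP

YES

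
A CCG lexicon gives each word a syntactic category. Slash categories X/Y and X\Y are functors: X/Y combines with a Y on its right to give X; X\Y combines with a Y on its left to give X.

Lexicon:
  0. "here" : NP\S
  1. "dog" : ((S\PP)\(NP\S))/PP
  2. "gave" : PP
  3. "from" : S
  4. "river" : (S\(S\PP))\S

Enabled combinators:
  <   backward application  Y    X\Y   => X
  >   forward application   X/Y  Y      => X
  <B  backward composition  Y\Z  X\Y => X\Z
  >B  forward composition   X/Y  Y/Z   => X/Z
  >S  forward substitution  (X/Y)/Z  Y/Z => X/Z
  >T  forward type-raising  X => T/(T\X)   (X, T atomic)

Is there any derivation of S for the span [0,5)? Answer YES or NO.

YES

[0,5] S   <
  [0,3] S\PP   <
    [0,1] "here" : NP\S
    [1,3] (S\PP)\(NP\S)   >
      [1,2] "dog" : ((S\PP)\(NP\S))/PP
      [2,3] "gave" : PP
  [3,5] S\(S\PP)   <
    [3,4] "from" : S
    [4,5] "river" : (S\(S\PP))\S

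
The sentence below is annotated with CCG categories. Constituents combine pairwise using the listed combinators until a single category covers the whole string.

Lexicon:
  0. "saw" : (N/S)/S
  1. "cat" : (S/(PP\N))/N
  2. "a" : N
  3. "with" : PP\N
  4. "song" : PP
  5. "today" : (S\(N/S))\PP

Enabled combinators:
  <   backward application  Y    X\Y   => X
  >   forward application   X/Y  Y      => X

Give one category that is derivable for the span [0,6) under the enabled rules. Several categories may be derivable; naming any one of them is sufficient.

S

[0,6] S   <
  [0,4] N/S   >
    [0,1] "saw" : (N/S)/S
    [1,4] S   >
      [1,3] S/(PP\N)   >
        [1,2] "cat" : (S/(PP\N))/N
        [2,3] "a" : N
      [3,4] "with" : PP\N
  [4,6] S\(N/S)   <
    [4,5] "song" : PP
    [5,6] "today" : (S\(N/S))\PP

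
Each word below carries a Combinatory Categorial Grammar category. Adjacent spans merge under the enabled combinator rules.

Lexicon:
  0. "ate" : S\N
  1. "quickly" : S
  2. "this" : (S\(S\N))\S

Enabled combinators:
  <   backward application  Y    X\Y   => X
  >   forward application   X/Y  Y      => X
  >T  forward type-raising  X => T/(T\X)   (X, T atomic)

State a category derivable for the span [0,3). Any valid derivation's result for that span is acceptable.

S

[0,3] S   <
  [0,1] "ate" : S\N
  [1,3] S\(S\N)   <
    [1,2] "quickly" : S
    [2,3] "this" : (S\(S\N))\S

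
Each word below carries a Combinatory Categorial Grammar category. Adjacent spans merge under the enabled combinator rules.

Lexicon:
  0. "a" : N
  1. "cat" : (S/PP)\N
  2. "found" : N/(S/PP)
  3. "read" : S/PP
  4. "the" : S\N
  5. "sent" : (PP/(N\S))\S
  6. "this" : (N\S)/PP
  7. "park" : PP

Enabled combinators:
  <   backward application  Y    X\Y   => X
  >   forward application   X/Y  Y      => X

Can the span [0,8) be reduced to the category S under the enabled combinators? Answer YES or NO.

[0,8] S   >
  [0,2] S/PP   <
    [0,1] "a" : N
    [1,2] "cat" : (S/PP)\N
  [2,8] PP   >
    [2,6] PP/(N\S)   <
      [2,5] S   <
        [2,4] N   >
          [2,3] "found" : N/(S/PP)
          [3,4] "read" : S/PP
        [4,5] "the" : S\N
      [5,6] "sent" : (PP/(N\S))\S
    [6,8] N\S   >
      [6,7] "this" : (N\S)/PP
      [7,8] "park" : PP

YES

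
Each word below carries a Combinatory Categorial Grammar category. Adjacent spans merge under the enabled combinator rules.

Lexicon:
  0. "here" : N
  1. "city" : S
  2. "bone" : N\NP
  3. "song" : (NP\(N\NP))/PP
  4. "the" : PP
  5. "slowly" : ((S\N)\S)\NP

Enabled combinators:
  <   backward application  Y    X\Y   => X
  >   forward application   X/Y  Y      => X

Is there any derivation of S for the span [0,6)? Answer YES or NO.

[0,6] S   <
  [0,1] "here" : N
  [1,6] S\N   <
    [1,2] "city" : S
    [2,6] (S\N)\S   <
      [2,5] NP   <
        [2,3] "bone" : N\NP
        [3,5] NP\(N\NP)   >
          [3,4] "song" : (NP\(N\NP))/PP
          [4,5] "the" : PP
      [5,6] "slowly" : ((S\N)\S)\NP

YES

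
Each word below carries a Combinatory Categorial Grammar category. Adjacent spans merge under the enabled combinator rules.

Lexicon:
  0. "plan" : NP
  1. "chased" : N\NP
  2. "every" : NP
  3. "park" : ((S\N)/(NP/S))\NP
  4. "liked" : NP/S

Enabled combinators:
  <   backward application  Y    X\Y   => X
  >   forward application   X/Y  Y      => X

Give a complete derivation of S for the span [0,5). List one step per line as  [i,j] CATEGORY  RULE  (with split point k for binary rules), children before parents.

[0,5] S   <
  [0,2] N   <
    [0,1] "plan" : NP
    [1,2] "chased" : N\NP
  [2,5] S\N   >
    [2,4] (S\N)/(NP/S)   <
      [2,3] "every" : NP
      [3,4] "park" : ((S\N)/(NP/S))\NP
    [4,5] "liked" : NP/S

[0,1] NP  lex  "plan"
[1,2] N\NP  lex  "chased"
[0,2] N  <  k=1
[2,3] NP  lex  "every"
[3,4] ((S\N)/(NP/S))\NP  lex  "park"
[2,4] (S\N)/(NP/S)  <  k=3
[4,5] NP/S  lex  "liked"
[2,5] S\N  >  k=4
[0,5] S  <  k=2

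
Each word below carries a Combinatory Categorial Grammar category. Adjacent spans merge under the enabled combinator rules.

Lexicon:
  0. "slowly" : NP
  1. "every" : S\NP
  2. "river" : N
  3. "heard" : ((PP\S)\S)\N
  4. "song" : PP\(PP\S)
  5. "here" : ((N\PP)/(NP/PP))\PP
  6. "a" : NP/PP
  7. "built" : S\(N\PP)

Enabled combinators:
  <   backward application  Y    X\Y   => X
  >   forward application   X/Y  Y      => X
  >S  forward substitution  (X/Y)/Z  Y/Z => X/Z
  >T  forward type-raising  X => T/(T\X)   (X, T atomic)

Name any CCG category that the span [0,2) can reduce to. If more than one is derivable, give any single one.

S

[0,8] S   <
  [0,7] N\PP   >
    [0,6] (N\PP)/(NP/PP)   <
      [0,5] PP   <
        [0,4] PP\S   <
          [0,2] S   <
            [0,1] "slowly" : NP
            [1,2] "every" : S\NP
          [2,4] (PP\S)\S   <
            [2,3] "river" : N
            [3,4] "heard" : ((PP\S)\S)\N
        [4,5] "song" : PP\(PP\S)
      [5,6] "here" : ((N\PP)/(NP/PP))\PP
    [6,7] "a" : NP/PP
  [7,8] "built" : S\(N\PP)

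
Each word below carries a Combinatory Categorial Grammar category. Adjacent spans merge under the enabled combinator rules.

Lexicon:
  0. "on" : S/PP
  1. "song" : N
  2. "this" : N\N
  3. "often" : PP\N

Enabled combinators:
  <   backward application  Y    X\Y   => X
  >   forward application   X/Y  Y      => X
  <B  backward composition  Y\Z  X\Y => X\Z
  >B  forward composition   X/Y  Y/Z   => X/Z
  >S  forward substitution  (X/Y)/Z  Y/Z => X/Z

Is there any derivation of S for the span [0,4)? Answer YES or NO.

YES

[0,4] S   >
  [0,1] "on" : S/PP
  [1,4] PP   <
    [1,2] "song" : N
    [2,4] PP\N   <B
      [2,3] "this" : N\N
      [3,4] "often" : PP\N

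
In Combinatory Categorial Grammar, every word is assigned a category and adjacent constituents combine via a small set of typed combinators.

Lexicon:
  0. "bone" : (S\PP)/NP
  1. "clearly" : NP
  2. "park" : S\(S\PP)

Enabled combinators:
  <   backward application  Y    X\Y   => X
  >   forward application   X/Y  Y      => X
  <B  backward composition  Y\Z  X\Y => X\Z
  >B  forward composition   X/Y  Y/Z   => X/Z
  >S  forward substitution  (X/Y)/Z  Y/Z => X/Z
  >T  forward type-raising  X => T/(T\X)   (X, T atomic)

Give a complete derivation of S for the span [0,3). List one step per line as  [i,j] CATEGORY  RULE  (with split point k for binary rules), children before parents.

[0,1] (S\PP)/NP  lex  "bone"
[1,2] NP  lex  "clearly"
[0,2] S\PP  >  k=1
[2,3] S\(S\PP)  lex  "park"
[0,3] S  <  k=2

[0,3] S   <
  [0,2] S\PP   >
    [0,1] "bone" : (S\PP)/NP
    [1,2] "clearly" : NP
  [2,3] "park" : S\(S\PP)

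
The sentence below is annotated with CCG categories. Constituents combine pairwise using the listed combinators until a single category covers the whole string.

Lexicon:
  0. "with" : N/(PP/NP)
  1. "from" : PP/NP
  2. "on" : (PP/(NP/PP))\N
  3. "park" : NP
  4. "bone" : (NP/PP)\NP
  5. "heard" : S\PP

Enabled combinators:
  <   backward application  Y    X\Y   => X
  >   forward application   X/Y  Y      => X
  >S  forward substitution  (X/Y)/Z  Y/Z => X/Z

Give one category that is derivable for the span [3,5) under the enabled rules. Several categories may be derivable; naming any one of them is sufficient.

NP/PP

[0,6] S   <
  [0,5] PP   >
    [0,3] PP/(NP/PP)   <
      [0,2] N   >
        [0,1] "with" : N/(PP/NP)
        [1,2] "from" : PP/NP
      [2,3] "on" : (PP/(NP/PP))\N
    [3,5] NP/PP   <
      [3,4] "park" : NP
      [4,5] "bone" : (NP/PP)\NP
  [5,6] "heard" : S\PP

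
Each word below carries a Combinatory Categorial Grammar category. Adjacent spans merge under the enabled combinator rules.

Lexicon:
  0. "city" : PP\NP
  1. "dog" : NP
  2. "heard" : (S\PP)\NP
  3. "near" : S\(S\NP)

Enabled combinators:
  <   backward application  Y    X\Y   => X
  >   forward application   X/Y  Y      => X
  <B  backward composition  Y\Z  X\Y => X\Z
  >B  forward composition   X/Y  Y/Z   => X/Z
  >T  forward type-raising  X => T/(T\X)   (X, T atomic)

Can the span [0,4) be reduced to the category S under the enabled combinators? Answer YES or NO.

YES

[0,4] S   <
  [0,3] S\NP   <B
    [0,1] "city" : PP\NP
    [1,3] S\PP   <
      [1,2] "dog" : NP
      [2,3] "heard" : (S\PP)\NP
  [3,4] "near" : S\(S\NP)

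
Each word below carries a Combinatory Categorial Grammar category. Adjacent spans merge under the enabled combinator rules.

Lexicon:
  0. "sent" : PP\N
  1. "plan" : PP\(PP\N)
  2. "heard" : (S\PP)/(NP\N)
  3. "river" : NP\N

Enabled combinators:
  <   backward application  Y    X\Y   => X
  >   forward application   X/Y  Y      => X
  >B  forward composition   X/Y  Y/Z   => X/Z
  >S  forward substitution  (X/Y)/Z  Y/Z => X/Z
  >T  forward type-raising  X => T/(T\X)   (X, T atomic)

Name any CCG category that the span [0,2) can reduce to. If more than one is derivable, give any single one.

PP

[0,4] S   <
  [0,2] PP   <
    [0,1] "sent" : PP\N
    [1,2] "plan" : PP\(PP\N)
  [2,4] S\PP   >
    [2,3] "heard" : (S\PP)/(NP\N)
    [3,4] "river" : NP\N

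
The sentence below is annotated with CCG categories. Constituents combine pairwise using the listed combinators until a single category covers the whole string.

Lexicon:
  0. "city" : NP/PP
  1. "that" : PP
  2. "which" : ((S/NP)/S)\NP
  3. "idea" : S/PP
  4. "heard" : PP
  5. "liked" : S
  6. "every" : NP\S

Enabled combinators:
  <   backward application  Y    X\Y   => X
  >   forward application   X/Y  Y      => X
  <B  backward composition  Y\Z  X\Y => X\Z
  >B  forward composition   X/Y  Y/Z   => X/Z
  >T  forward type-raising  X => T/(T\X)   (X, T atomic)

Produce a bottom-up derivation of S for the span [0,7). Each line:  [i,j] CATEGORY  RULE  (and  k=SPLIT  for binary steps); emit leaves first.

[0,1] NP/PP  lex  "city"
[1,2] PP  lex  "that"
[0,2] NP  >  k=1
[2,3] ((S/NP)/S)\NP  lex  "which"
[0,3] (S/NP)/S  <  k=2
[3,4] S/PP  lex  "idea"
[4,5] PP  lex  "heard"
[3,5] S  >  k=4
[0,5] S/NP  >  k=3
[5,6] S  lex  "liked"
[6,7] NP\S  lex  "every"
[5,7] NP  <  k=6
[0,7] S  >  k=5

[0,7] S   >
  [0,5] S/NP   >
    [0,3] (S/NP)/S   <
      [0,2] NP   >
        [0,1] "city" : NP/PP
        [1,2] "that" : PP
      [2,3] "which" : ((S/NP)/S)\NP
    [3,5] S   >
      [3,4] "idea" : S/PP
      [4,5] "heard" : PP
  [5,7] NP   <
    [5,6] "liked" : S
    [6,7] "every" : NP\S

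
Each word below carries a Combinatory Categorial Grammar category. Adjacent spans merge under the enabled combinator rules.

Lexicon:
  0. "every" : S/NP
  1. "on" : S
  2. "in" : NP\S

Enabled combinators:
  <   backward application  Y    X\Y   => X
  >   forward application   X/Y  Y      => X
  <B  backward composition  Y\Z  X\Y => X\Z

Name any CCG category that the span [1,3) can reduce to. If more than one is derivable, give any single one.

NP

[0,3] S   >
  [0,1] "every" : S/NP
  [1,3] NP   <
    [1,2] "on" : S
    [2,3] "in" : NP\S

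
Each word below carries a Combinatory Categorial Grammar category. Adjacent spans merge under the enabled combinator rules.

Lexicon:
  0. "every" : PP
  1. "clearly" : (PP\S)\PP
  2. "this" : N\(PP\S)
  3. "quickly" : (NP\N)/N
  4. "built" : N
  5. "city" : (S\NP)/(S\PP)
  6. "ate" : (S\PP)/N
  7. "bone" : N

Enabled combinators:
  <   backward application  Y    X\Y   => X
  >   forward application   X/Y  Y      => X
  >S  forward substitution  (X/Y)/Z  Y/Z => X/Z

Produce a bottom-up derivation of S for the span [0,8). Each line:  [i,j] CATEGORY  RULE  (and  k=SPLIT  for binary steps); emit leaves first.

[0,1] PP  lex  "every"
[1,2] (PP\S)\PP  lex  "clearly"
[0,2] PP\S  <  k=1
[2,3] N\(PP\S)  lex  "this"
[0,3] N  <  k=2
[3,4] (NP\N)/N  lex  "quickly"
[4,5] N  lex  "built"
[3,5] NP\N  >  k=4
[0,5] NP  <  k=3
[5,6] (S\NP)/(S\PP)  lex  "city"
[6,7] (S\PP)/N  lex  "ate"
[7,8] N  lex  "bone"
[6,8] S\PP  >  k=7
[5,8] S\NP  >  k=6
[0,8] S  <  k=5

[0,8] S   <
  [0,5] NP   <
    [0,3] N   <
      [0,2] PP\S   <
        [0,1] "every" : PP
        [1,2] "clearly" : (PP\S)\PP
      [2,3] "this" : N\(PP\S)
    [3,5] NP\N   >
      [3,4] "quickly" : (NP\N)/N
      [4,5] "built" : N
  [5,8] S\NP   >
    [5,6] "city" : (S\NP)/(S\PP)
    [6,8] S\PP   >
      [6,7] "ate" : (S\PP)/N
      [7,8] "bone" : N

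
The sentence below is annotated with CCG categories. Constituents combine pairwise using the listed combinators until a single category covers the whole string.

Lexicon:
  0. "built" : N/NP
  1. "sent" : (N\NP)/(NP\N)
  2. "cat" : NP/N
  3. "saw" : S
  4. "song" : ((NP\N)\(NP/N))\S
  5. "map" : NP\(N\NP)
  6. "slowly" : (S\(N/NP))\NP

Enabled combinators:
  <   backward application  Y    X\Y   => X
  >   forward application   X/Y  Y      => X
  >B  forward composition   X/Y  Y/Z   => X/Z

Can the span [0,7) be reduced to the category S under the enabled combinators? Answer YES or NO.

[0,7] S   <
  [0,1] "built" : N/NP
  [1,7] S\(N/NP)   <
    [1,6] NP   <
      [1,5] N\NP   >
        [1,2] "sent" : (N\NP)/(NP\N)
        [2,5] NP\N   <
          [2,3] "cat" : NP/N
          [3,5] (NP\N)\(NP/N)   <
            [3,4] "saw" : S
            [4,5] "song" : ((NP\N)\(NP/N))\S
      [5,6] "map" : NP\(N\NP)
    [6,7] "slowly" : (S\(N/NP))\NP

YES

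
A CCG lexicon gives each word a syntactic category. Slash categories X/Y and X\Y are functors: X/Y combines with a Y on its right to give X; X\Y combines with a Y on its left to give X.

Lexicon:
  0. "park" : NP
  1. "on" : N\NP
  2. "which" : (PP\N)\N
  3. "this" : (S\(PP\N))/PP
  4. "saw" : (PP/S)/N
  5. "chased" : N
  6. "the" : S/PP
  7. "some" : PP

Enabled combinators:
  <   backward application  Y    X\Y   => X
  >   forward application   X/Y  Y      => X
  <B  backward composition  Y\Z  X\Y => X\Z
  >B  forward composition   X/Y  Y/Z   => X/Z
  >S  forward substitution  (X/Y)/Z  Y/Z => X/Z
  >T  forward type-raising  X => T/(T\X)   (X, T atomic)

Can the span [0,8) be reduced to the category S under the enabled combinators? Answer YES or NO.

[0,8] S   <
  [0,3] PP\N   <
    [0,2] N   >
      [0,1] N/(N\NP)   >T
        [0,1] "park" : NP
      [1,2] "on" : N\NP
    [2,3] "which" : (PP\N)\N
  [3,8] S\(PP\N)   >
    [3,4] "this" : (S\(PP\N))/PP
    [4,8] PP   >
      [4,6] PP/S   >
        [4,5] "saw" : (PP/S)/N
        [5,6] "chased" : N
      [6,8] S   >
        [6,7] "the" : S/PP
        [7,8] "some" : PP

YES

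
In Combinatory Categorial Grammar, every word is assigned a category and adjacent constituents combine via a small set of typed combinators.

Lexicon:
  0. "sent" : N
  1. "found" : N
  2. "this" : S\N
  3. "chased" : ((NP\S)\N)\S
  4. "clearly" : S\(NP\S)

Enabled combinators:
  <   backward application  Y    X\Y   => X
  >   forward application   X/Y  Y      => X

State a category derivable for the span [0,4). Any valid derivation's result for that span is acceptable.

NP\S

[0,5] S   <
  [0,4] NP\S   <
    [0,1] "sent" : N
    [1,4] (NP\S)\N   <
      [1,3] S   <
        [1,2] "found" : N
        [2,3] "this" : S\N
      [3,4] "chased" : ((NP\S)\N)\S
  [4,5] "clearly" : S\(NP\S)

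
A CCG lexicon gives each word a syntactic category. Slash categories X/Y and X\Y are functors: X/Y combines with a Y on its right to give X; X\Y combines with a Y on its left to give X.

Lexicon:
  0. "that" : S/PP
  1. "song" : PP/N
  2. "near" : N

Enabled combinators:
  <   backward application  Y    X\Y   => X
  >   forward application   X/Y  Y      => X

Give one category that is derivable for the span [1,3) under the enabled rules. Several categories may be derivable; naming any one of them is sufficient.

PP

[0,3] S   >
  [0,1] "that" : S/PP
  [1,3] PP   >
    [1,2] "song" : PP/N
    [2,3] "near" : N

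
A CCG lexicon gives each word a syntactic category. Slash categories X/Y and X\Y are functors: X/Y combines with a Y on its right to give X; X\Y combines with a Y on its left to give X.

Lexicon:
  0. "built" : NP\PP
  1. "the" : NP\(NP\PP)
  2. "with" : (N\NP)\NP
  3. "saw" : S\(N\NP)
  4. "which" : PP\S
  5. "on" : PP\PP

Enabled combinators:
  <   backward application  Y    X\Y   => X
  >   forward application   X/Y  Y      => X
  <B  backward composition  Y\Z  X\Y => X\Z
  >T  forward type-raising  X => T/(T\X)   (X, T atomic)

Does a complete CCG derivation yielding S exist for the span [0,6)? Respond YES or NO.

NP\PP NP\(NP\PP) (N\NP)\NP S\(N\NP) PP\S PP\PP
CKY chart[0,6] = {N/(N\PP), NP/(NP\PP), PP, PP/(PP\PP), S/(S\PP)}; S ∉ chart

NO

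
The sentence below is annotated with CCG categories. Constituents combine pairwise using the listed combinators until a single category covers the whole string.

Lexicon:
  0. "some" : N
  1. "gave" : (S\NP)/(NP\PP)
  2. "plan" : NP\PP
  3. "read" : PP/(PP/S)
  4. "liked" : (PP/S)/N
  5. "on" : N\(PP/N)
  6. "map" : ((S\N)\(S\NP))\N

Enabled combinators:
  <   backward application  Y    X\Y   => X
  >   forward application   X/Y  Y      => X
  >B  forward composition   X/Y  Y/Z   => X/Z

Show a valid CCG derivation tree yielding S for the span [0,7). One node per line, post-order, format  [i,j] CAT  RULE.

[0,7] S   <
  [0,1] "some" : N
  [1,7] S\N   <
    [1,3] S\NP   >
      [1,2] "gave" : (S\NP)/(NP\PP)
      [2,3] "plan" : NP\PP
    [3,7] (S\N)\(S\NP)   <
      [3,6] N   <
        [3,5] PP/N   >B
          [3,4] "read" : PP/(PP/S)
          [4,5] "liked" : (PP/S)/N
        [5,6] "on" : N\(PP/N)
      [6,7] "map" : ((S\N)\(S\NP))\N

[0,1] N  lex  "some"
[1,2] (S\NP)/(NP\PP)  lex  "gave"
[2,3] NP\PP  lex  "plan"
[1,3] S\NP  >  k=2
[3,4] PP/(PP/S)  lex  "read"
[4,5] (PP/S)/N  lex  "liked"
[3,5] PP/N  >B  k=4
[5,6] N\(PP/N)  lex  "on"
[3,6] N  <  k=5
[6,7] ((S\N)\(S\NP))\N  lex  "map"
[3,7] (S\N)\(S\NP)  <  k=6
[1,7] S\N  <  k=3
[0,7] S  <  k=1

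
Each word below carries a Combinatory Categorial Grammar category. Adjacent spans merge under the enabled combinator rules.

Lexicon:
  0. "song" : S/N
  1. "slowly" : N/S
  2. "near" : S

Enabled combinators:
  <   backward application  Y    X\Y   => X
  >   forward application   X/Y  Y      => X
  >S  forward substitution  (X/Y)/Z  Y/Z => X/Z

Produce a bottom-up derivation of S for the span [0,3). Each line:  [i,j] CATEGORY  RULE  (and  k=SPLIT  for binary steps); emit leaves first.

[0,3] S   >
  [0,1] "song" : S/N
  [1,3] N   >
    [1,2] "slowly" : N/S
    [2,3] "near" : S

[0,1] S/N  lex  "song"
[1,2] N/S  lex  "slowly"
[2,3] S  lex  "near"
[1,3] N  >  k=2
[0,3] S  >  k=1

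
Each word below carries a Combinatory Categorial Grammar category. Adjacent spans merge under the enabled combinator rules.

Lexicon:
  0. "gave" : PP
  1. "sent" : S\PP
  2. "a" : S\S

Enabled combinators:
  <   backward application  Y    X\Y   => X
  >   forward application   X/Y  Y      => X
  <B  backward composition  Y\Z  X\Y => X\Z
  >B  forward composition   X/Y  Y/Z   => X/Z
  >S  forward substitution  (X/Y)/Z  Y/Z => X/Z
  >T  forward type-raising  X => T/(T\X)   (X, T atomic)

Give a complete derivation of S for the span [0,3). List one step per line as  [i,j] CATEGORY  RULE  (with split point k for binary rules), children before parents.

[0,1] PP  lex  "gave"
[1,2] S\PP  lex  "sent"
[2,3] S\S  lex  "a"
[1,3] S\PP  <B  k=2
[0,3] S  <  k=1

[0,3] S   <
  [0,1] "gave" : PP
  [1,3] S\PP   <B
    [1,2] "sent" : S\PP
    [2,3] "a" : S\S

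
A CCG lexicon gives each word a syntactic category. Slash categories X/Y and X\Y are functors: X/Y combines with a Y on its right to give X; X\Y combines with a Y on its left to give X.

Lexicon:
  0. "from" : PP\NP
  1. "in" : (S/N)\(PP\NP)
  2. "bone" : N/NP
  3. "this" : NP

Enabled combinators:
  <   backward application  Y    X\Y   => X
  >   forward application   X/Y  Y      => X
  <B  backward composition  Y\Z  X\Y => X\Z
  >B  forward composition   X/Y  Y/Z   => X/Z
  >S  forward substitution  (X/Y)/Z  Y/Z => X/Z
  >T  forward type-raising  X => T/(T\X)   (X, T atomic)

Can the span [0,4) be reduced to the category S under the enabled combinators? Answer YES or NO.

YES

[0,4] S   >
  [0,2] S/N   <
    [0,1] "from" : PP\NP
    [1,2] "in" : (S/N)\(PP\NP)
  [2,4] N   >
    [2,3] "bone" : N/NP
    [3,4] "this" : NP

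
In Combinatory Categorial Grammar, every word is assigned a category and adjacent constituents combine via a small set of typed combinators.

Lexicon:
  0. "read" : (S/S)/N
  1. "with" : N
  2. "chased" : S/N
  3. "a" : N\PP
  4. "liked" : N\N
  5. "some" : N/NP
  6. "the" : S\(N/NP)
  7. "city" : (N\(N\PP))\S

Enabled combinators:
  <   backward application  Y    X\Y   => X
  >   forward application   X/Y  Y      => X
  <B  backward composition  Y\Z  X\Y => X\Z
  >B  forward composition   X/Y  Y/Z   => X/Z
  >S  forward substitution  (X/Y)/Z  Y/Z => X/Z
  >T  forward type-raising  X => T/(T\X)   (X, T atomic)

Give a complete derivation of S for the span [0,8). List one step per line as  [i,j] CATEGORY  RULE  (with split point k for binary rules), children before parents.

[0,8] S   >
  [0,3] S/N   >B
    [0,2] S/S   >
      [0,1] "read" : (S/S)/N
      [1,2] "with" : N
    [2,3] "chased" : S/N
  [3,8] N   <
    [3,5] N\PP   <B
      [3,4] "a" : N\PP
      [4,5] "liked" : N\N
    [5,8] N\(N\PP)   <
      [5,7] S   <
        [5,6] "some" : N/NP
        [6,7] "the" : S\(N/NP)
      [7,8] "city" : (N\(N\PP))\S

[0,1] (S/S)/N  lex  "read"
[1,2] N  lex  "with"
[0,2] S/S  >  k=1
[2,3] S/N  lex  "chased"
[0,3] S/N  >B  k=2
[3,4] N\PP  lex  "a"
[4,5] N\N  lex  "liked"
[3,5] N\PP  <B  k=4
[5,6] N/NP  lex  "some"
[6,7] S\(N/NP)  lex  "the"
[5,7] S  <  k=6
[7,8] (N\(N\PP))\S  lex  "city"
[5,8] N\(N\PP)  <  k=7
[3,8] N  <  k=5
[0,8] S  >  k=3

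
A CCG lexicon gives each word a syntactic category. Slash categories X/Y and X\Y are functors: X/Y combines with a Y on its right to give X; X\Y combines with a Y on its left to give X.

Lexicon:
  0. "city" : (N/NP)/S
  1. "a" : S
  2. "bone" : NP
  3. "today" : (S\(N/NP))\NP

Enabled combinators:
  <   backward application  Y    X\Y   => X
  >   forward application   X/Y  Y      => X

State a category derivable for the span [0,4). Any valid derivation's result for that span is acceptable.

[0,4] S   <
  [0,2] N/NP   >
    [0,1] "city" : (N/NP)/S
    [1,2] "a" : S
  [2,4] S\(N/NP)   <
    [2,3] "bone" : NP
    [3,4] "today" : (S\(N/NP))\NP

S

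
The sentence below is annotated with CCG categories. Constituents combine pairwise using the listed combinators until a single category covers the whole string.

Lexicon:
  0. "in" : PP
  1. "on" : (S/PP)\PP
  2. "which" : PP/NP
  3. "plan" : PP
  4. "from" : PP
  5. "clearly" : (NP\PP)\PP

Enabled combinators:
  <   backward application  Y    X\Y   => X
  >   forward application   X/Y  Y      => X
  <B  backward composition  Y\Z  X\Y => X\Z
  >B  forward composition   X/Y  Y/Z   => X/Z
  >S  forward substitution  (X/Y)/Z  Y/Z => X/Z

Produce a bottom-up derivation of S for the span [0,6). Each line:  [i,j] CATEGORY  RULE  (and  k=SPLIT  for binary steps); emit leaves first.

[0,1] PP  lex  "in"
[1,2] (S/PP)\PP  lex  "on"
[0,2] S/PP  <  k=1
[2,3] PP/NP  lex  "which"
[3,4] PP  lex  "plan"
[4,5] PP  lex  "from"
[5,6] (NP\PP)\PP  lex  "clearly"
[4,6] NP\PP  <  k=5
[3,6] NP  <  k=4
[2,6] PP  >  k=3
[0,6] S  >  k=2

[0,6] S   >
  [0,2] S/PP   <
    [0,1] "in" : PP
    [1,2] "on" : (S/PP)\PP
  [2,6] PP   >
    [2,3] "which" : PP/NP
    [3,6] NP   <
      [3,4] "plan" : PP
      [4,6] NP\PP   <
        [4,5] "from" : PP
        [5,6] "clearly" : (NP\PP)\PP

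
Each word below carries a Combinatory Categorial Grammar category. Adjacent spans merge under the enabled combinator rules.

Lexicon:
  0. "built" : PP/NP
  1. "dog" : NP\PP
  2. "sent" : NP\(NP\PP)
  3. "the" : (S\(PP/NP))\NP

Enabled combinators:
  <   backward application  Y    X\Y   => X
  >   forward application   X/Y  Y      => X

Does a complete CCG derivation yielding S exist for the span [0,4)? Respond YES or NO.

[0,4] S   <
  [0,1] "built" : PP/NP
  [1,4] S\(PP/NP)   <
    [1,3] NP   <
      [1,2] "dog" : NP\PP
      [2,3] "sent" : NP\(NP\PP)
    [3,4] "the" : (S\(PP/NP))\NP

YES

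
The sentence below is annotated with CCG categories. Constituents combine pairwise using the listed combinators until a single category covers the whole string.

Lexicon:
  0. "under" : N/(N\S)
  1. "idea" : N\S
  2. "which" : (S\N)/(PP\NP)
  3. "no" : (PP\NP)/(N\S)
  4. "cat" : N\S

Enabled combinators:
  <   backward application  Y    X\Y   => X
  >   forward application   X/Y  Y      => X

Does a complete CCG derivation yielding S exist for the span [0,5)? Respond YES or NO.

[0,5] S   <
  [0,2] N   >
    [0,1] "under" : N/(N\S)
    [1,2] "idea" : N\S
  [2,5] S\N   >
    [2,3] "which" : (S\N)/(PP\NP)
    [3,5] PP\NP   >
      [3,4] "no" : (PP\NP)/(N\S)
      [4,5] "cat" : N\S

YES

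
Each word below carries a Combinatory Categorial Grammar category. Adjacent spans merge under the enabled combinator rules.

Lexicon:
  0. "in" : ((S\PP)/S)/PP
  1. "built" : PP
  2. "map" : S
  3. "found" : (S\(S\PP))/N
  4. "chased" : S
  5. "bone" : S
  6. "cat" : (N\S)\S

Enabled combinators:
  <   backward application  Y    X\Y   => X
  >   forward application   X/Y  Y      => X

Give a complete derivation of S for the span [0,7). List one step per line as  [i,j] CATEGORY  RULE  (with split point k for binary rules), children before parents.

[0,7] S   <
  [0,3] S\PP   >
    [0,2] (S\PP)/S   >
      [0,1] "in" : ((S\PP)/S)/PP
      [1,2] "built" : PP
    [2,3] "map" : S
  [3,7] S\(S\PP)   >
    [3,4] "found" : (S\(S\PP))/N
    [4,7] N   <
      [4,5] "chased" : S
      [5,7] N\S   <
        [5,6] "bone" : S
        [6,7] "cat" : (N\S)\S

[0,1] ((S\PP)/S)/PP  lex  "in"
[1,2] PP  lex  "built"
[0,2] (S\PP)/S  >  k=1
[2,3] S  lex  "map"
[0,3] S\PP  >  k=2
[3,4] (S\(S\PP))/N  lex  "found"
[4,5] S  lex  "chased"
[5,6] S  lex  "bone"
[6,7] (N\S)\S  lex  "cat"
[5,7] N\S  <  k=6
[4,7] N  <  k=5
[3,7] S\(S\PP)  >  k=4
[0,7] S  <  k=3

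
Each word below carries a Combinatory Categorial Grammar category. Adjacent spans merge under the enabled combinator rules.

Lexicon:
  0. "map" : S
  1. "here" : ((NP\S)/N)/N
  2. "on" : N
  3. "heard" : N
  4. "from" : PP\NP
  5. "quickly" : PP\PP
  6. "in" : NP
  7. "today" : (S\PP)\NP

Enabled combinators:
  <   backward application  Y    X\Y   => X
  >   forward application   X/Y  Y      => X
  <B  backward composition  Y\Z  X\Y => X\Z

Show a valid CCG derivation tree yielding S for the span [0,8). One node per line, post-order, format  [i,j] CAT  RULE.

[0,1] S  lex  "map"
[1,2] ((NP\S)/N)/N  lex  "here"
[2,3] N  lex  "on"
[1,3] (NP\S)/N  >  k=2
[3,4] N  lex  "heard"
[1,4] NP\S  >  k=3
[0,4] NP  <  k=1
[4,5] PP\NP  lex  "from"
[0,5] PP  <  k=4
[5,6] PP\PP  lex  "quickly"
[6,7] NP  lex  "in"
[7,8] (S\PP)\NP  lex  "today"
[6,8] S\PP  <  k=7
[5,8] S\PP  <B  k=6
[0,8] S  <  k=5

[0,8] S   <
  [0,5] PP   <
    [0,4] NP   <
      [0,1] "map" : S
      [1,4] NP\S   >
        [1,3] (NP\S)/N   >
          [1,2] "here" : ((NP\S)/N)/N
          [2,3] "on" : N
        [3,4] "heard" : N
    [4,5] "from" : PP\NP
  [5,8] S\PP   <B
    [5,6] "quickly" : PP\PP
    [6,8] S\PP   <
      [6,7] "in" : NP
      [7,8] "today" : (S\PP)\NP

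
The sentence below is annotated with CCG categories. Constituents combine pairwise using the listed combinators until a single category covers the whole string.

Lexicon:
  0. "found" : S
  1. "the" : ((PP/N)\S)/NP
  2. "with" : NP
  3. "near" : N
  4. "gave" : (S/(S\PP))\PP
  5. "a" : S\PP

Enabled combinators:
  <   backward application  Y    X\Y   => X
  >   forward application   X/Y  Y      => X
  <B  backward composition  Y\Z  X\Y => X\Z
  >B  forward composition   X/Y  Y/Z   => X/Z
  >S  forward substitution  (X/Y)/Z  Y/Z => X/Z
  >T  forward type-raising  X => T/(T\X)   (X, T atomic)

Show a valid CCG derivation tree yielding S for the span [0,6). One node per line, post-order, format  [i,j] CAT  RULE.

[0,1] S  lex  "found"
[1,2] ((PP/N)\S)/NP  lex  "the"
[2,3] NP  lex  "with"
[1,3] (PP/N)\S  >  k=2
[0,3] PP/N  <  k=1
[3,4] N  lex  "near"
[0,4] PP  >  k=3
[4,5] (S/(S\PP))\PP  lex  "gave"
[0,5] S/(S\PP)  <  k=4
[5,6] S\PP  lex  "a"
[0,6] S  >  k=5

[0,6] S   >
  [0,5] S/(S\PP)   <
    [0,4] PP   >
      [0,3] PP/N   <
        [0,1] "found" : S
        [1,3] (PP/N)\S   >
          [1,2] "the" : ((PP/N)\S)/NP
          [2,3] "with" : NP
      [3,4] "near" : N
    [4,5] "gave" : (S/(S\PP))\PP
  [5,6] "a" : S\PP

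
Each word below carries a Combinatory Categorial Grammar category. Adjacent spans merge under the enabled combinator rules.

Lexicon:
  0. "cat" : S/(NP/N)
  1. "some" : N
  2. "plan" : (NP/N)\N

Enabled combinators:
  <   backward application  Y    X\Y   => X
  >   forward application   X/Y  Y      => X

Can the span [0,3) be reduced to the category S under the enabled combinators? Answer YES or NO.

YES

[0,3] S   >
  [0,1] "cat" : S/(NP/N)
  [1,3] NP/N   <
    [1,2] "some" : N
    [2,3] "plan" : (NP/N)\N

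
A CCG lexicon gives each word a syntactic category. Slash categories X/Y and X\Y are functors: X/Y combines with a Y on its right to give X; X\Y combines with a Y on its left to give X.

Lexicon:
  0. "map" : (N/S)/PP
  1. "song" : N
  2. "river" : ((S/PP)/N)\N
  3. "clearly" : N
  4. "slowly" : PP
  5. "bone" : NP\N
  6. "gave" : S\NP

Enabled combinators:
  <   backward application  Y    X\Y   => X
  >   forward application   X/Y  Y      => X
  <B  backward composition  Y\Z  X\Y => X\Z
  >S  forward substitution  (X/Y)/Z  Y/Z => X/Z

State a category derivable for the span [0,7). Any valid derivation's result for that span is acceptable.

S

[0,7] S   <
  [0,5] N   >
    [0,4] N/PP   >S
      [0,1] "map" : (N/S)/PP
      [1,4] S/PP   >
        [1,3] (S/PP)/N   <
          [1,2] "song" : N
          [2,3] "river" : ((S/PP)/N)\N
        [3,4] "clearly" : N
    [4,5] "slowly" : PP
  [5,7] S\N   <B
    [5,6] "bone" : NP\N
    [6,7] "gave" : S\NP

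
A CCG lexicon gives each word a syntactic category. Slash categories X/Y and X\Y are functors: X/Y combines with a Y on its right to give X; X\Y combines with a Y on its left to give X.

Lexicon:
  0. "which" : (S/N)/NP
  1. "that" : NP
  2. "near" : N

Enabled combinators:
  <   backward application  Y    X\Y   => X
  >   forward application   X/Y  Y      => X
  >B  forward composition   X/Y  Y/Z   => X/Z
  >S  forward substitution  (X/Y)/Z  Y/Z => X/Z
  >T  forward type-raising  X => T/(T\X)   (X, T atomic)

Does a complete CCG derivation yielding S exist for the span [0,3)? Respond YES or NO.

[0,3] S   >
  [0,2] S/N   >
    [0,1] "which" : (S/N)/NP
    [1,2] "that" : NP
  [2,3] "near" : N

YES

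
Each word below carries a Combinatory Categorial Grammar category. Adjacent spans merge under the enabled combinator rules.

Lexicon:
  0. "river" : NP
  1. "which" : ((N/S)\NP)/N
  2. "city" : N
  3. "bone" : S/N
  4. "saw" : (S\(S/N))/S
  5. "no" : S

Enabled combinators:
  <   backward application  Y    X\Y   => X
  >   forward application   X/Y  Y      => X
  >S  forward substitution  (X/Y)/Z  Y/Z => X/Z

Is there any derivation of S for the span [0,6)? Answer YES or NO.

NO

NP ((N/S)\NP)/N N S/N (S\(S/N))/S S
CKY chart[0,6] = {N}; S ∉ chart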